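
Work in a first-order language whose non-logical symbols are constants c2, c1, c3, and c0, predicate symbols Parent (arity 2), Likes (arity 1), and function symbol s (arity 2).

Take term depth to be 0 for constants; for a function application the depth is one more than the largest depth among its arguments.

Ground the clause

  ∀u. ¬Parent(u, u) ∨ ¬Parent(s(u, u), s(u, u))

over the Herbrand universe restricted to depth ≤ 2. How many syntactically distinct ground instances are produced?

404

Ground terms of depth ≤ 2:
  Let N_k count ground terms of depth at most k. Each non-constant term of depth ≤ k is some function symbol applied to depth-≤(k−1) arguments, giving N_k = 4 + N_{k-1}^2.
  N_0 = 4
  N_1 = 4 + 4^2 = 20
  N_2 = 4 + 20^2 = 404
So there are 404 ground terms available for substitution.
The variable u ranges independently over the available ground terms, and distinct assignments produce distinct instances.
Number of ground instances = 404.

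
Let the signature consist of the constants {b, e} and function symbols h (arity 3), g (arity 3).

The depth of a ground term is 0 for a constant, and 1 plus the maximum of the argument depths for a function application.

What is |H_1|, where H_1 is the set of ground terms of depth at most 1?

18

Count level by level. With function symbols h/3, g/3, the terms of depth ≤ k are the 2 constants together with each function applied to depth-≤(k−1) tuples, so N_k = 2 + N_{k-1}^3 + N_{k-1}^3.
N_0 = 2
N_1 = 2 + 2^3 + 2^3 = 18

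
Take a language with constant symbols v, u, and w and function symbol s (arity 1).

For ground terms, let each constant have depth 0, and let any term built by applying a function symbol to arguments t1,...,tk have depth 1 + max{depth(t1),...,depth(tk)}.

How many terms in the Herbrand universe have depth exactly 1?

3

Let N_k count ground terms of depth at most k. Each non-constant term of depth ≤ k is some function symbol applied to depth-≤(k−1) arguments, giving N_k = 3 + N_{k-1}.
N_0 = 3
N_1 = 3 + 3 = 6
Terms of depth exactly 1: N_1 − N_0 = 6 − 3 = 3.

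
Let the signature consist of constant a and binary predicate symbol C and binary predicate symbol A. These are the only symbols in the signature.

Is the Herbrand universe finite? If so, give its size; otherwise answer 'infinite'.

1

There are no function symbols, so the only ground term is the single constant.
The Herbrand universe is {a}, finite with 1 element.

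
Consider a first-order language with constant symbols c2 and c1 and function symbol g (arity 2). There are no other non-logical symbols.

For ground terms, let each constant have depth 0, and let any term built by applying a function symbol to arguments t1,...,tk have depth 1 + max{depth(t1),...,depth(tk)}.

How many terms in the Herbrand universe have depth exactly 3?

1408

Let N_k = |{terms of depth ≤ k}|. Then N_0 = 2 and N_k = 2 + N_{k-1}^2 for k ≥ 1 (one summand per function symbol, arity giving the exponent).
N_0 = 2
N_1 = 2 + 2^2 = 6
N_2 = 2 + 6^2 = 38
N_3 = 2 + 38^2 = 1446
Terms of depth exactly 3: N_3 − N_2 = 1446 − 38 = 1408.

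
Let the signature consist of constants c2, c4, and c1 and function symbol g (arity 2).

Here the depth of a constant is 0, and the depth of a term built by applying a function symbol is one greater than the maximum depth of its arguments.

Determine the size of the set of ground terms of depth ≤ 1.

12

Let N_k count ground terms of depth at most k. Each non-constant term of depth ≤ k is some function symbol applied to depth-≤(k−1) arguments, giving N_k = 3 + N_{k-1}^2.
N_0 = 3
N_1 = 3 + 3^2 = 12
Explicitly: c2, c4, c1, g(c2, c2), g(c2, c4), g(c2, c1), g(c4, c2), g(c4, c4), g(c4, c1), g(c1, c2), g(c1, c4), g(c1, c1).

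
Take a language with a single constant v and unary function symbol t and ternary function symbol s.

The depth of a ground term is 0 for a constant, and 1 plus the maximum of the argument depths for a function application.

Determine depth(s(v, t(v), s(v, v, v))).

depth(t(v)) = 1 + depth(v) = 1 + 0 = 1
depth(s(v, v, v)) = 1 + max(0, 0, 0) = 1
depth(s(v, t(v), s(v, v, v))) = 1 + max(0, 1, 1) = 2

2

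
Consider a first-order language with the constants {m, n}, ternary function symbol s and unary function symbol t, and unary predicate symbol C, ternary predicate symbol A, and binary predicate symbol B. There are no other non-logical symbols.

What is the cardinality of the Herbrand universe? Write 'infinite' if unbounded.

infinite

The signature has at least one function symbol (s, arity 3) and at least one constant (m).
Iterating s gives infinitely many distinct ground terms: m, s(m, m, m), s(s(m, m, m), s(m, m, m), s(m, m, m)), ...
So the Herbrand universe is infinite.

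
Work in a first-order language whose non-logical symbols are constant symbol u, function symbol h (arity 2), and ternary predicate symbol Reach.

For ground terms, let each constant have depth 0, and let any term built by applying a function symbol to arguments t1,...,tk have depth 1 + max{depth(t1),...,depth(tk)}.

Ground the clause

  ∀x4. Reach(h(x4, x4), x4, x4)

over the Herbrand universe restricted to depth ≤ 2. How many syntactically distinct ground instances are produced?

Ground terms of depth ≤ 2:
  Let N_k = |{terms of depth ≤ k}|. Then N_0 = 1 and N_k = 1 + N_{k-1}^2 for k ≥ 1 (one summand per function symbol, arity giving the exponent).
  N_0 = 1
  N_1 = 1 + 1^2 = 2
  N_2 = 1 + 2^2 = 5
So there are 5 ground terms available for substitution.
There is 1 variable to instantiate (x4),  occurring in at least one literal, so different choices give different ground instances.
Number of ground instances = 5.

5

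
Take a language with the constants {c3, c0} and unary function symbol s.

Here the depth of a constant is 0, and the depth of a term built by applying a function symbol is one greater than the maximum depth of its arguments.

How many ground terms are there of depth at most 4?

10

Let N_k = |{terms of depth ≤ k}|. Then N_0 = 2 and N_k = 2 + N_{k-1} for k ≥ 1 (one summand per function symbol, arity giving the exponent).
N_0 = 2
N_1 = 2 + 2 = 4
N_2 = 2 + 4 = 6
N_3 = 2 + 6 = 8
N_4 = 2 + 8 = 10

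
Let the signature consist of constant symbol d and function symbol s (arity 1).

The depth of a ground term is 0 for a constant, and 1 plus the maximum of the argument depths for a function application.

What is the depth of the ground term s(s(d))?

depth(s(d)) = 1 + depth(d) = 1 + 0 = 1
depth(s(s(d))) = 1 + depth(s(d)) = 1 + 1 = 2

2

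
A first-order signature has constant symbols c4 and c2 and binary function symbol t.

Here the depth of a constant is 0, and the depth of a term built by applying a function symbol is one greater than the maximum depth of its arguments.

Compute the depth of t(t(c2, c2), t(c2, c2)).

2

depth(t(c2, c2)) = 1 + max(0, 0) = 1
depth(t(t(c2, c2), t(c2, c2))) = 1 + max(1, 1) = 2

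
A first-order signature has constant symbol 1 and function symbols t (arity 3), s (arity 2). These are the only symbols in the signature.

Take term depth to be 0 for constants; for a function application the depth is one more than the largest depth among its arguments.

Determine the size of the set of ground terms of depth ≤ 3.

Count level by level. With function symbols t/3, s/2, the terms of depth ≤ k are the 1 constant together with each function applied to depth-≤(k−1) tuples, so N_k = 1 + N_{k-1}^3 + N_{k-1}^2.
N_0 = 1
N_1 = 1 + 1^3 + 1^2 = 3
N_2 = 1 + 3^3 + 3^2 = 37
N_3 = 1 + 37^3 + 37^2 = 52023

52023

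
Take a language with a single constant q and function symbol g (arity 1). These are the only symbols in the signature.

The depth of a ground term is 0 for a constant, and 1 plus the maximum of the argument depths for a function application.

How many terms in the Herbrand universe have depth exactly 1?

1

Let N_k = |{terms of depth ≤ k}|. Then N_0 = 1 and N_k = 1 + N_{k-1} for k ≥ 1 (one summand per function symbol, arity giving the exponent).
N_0 = 1
N_1 = 1 + 1 = 2
Terms of depth exactly 1: N_1 − N_0 = 2 − 1 = 1.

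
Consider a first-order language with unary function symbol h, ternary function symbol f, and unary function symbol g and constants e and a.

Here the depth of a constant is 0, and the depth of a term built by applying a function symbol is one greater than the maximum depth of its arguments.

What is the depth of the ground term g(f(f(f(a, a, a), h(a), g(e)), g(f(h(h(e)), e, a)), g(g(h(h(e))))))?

6

depth(f(a, a, a)) = 1 + max(0, 0, 0) = 1
depth(h(a)) = 1 + depth(a) = 1 + 0 = 1
depth(g(e)) = 1 + depth(e) = 1 + 0 = 1
depth(f(f(a, a, a), h(a), g(e))) = 1 + max(1, 1, 1) = 2
depth(h(e)) = 1 + depth(e) = 1 + 0 = 1
depth(h(h(e))) = 1 + depth(h(e)) = 1 + 1 = 2
depth(f(h(h(e)), e, a)) = 1 + max(2, 0, 0) = 3
depth(g(f(h(h(e)), e, a))) = 1 + depth(f(h(h(e)), e, a)) = 1 + 3 = 4
depth(g(h(h(e)))) = 1 + depth(h(h(e))) = 1 + 2 = 3
depth(g(g(h(h(e))))) = 1 + depth(g(h(h(e)))) = 1 + 3 = 4
depth(f(f(f(a, a, a), h(a), g(e)), g(f(h(h(e)), e, a)), g(g(h(h(e)))))) = 1 + max(2, 4, 4) = 5
depth(g(f(f(f(a, a, a), h(a), g(e)), g(f(h(h(e)), e, a)), g(g(h(h(e))))))) = 1 + depth(f(f(f(a, a, a), h(a), g(e)), g(f(h(h(e)), e, a)), g(g(h(h(e)))))) = 1 + 5 = 6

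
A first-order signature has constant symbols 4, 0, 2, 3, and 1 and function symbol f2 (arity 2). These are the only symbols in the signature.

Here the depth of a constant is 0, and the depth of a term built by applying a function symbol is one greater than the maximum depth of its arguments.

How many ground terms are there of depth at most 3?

If N_k denotes the number of depth-≤k ground terms, the 5 constants give N_0 = 5, and each function symbol of arity r contributes N_{k-1}^r new terms at level k: N_k = 5 + N_{k-1}^2.
N_0 = 5
N_1 = 5 + 5^2 = 30
N_2 = 5 + 30^2 = 905
N_3 = 5 + 905^2 = 819030

819030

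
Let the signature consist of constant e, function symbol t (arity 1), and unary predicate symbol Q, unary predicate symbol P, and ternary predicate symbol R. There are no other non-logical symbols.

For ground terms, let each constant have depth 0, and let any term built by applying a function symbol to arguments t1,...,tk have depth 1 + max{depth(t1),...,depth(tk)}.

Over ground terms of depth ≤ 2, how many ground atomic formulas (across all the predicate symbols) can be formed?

33

First count ground terms of depth ≤ 2.
Let N_k = |{terms of depth ≤ k}|. Then N_0 = 1 and N_k = 1 + N_{k-1} for k ≥ 1 (one summand per function symbol, arity giving the exponent).
N_0 = 1
N_1 = 1 + 1 = 2
N_2 = 1 + 2 = 3
Explicitly: e, t(e), t(t(e)).
So |H| = 3.
A ground atom is a predicate applied to a tuple of terms from H, so the count is the sum over predicates of |H|^arity:
  Q: 3;  P: 3;  R: 3^3 = 27
Total ground atoms: 3 + 3 + 27 = 33.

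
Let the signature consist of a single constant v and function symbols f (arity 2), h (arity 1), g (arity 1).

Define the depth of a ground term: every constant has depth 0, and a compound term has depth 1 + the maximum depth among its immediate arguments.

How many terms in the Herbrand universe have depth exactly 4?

457653

Let N_k = |{terms of depth ≤ k}|. Then N_0 = 1 and N_k = 1 + N_{k-1}^2 + N_{k-1} + N_{k-1} for k ≥ 1 (one summand per function symbol, arity giving the exponent).
N_0 = 1
N_1 = 1 + 1^2 + 1 + 1 = 4
N_2 = 1 + 4^2 + 4 + 4 = 25
N_3 = 1 + 25^2 + 25 + 25 = 676
N_4 = 1 + 676^2 + 676 + 676 = 458329
Terms of depth exactly 4: N_4 − N_3 = 458329 − 676 = 457653.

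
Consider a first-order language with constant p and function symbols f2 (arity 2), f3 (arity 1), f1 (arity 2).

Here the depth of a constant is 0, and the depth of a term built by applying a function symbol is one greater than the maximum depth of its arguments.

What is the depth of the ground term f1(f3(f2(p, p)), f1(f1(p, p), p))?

depth(f2(p, p)) = 1 + max(0, 0) = 1
depth(f3(f2(p, p))) = 1 + depth(f2(p, p)) = 1 + 1 = 2
depth(f1(p, p)) = 1 + max(0, 0) = 1
depth(f1(f1(p, p), p)) = 1 + max(1, 0) = 2
depth(f1(f3(f2(p, p)), f1(f1(p, p), p))) = 1 + max(2, 2) = 3

3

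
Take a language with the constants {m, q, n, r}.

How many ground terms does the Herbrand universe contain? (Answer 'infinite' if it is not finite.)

There are no function symbols, so every ground term is one of the 4 constants.
The Herbrand universe is {m, q, n, r}, which is finite with 4 elements.

4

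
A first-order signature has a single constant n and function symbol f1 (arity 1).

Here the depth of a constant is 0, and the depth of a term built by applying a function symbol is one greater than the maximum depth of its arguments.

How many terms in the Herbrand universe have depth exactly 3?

Count level by level. With function symbols f1/1, the terms of depth ≤ k are the 1 constant together with each function applied to depth-≤(k−1) tuples, so N_k = 1 + N_{k-1}.
N_0 = 1
N_1 = 1 + 1 = 2
N_2 = 1 + 2 = 3
N_3 = 1 + 3 = 4
Terms of depth exactly 3: N_3 − N_2 = 4 − 3 = 1.

1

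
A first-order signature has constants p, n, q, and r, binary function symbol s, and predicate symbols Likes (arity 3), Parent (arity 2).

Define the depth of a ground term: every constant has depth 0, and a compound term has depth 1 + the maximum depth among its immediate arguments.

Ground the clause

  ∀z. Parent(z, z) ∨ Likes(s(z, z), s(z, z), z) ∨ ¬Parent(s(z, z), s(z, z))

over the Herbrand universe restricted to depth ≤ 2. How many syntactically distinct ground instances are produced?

Ground terms of depth ≤ 2:
  If N_k denotes the number of depth-≤k ground terms, the 4 constants give N_0 = 4, and each function symbol of arity r contributes N_{k-1}^r new terms at level k: N_k = 4 + N_{k-1}^2.
  N_0 = 4
  N_1 = 4 + 4^2 = 20
  N_2 = 4 + 20^2 = 404
So there are 404 ground terms available for substitution.
The variable z ranges independently over the available ground terms, and distinct assignments produce distinct instances.
Number of ground instances = 404.

404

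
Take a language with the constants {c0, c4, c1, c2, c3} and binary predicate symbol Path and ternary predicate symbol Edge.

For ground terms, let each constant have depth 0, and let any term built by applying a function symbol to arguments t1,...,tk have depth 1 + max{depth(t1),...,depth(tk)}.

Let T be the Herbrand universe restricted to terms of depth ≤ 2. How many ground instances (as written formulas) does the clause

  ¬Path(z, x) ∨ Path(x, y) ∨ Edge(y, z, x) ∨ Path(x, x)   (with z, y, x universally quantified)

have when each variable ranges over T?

125

Ground terms of depth ≤ 2:
  With no function symbols every ground term is a constant, so there are exactly 5 ground terms at every depth bound.
  N_0 = 5
  N_1 = 5
  N_2 = 5
  Explicitly: c0, c4, c1, c2, c3.
So there are 5 ground terms available for substitution.
Each of z, y, x ranges independently over the available ground terms, and distinct assignments produce distinct instances.
Number of ground instances = 5^3 = 125.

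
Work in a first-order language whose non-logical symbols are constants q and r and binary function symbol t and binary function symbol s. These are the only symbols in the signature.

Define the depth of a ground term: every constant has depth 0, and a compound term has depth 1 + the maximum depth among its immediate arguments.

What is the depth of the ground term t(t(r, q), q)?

2

depth(t(r, q)) = 1 + max(0, 0) = 1
depth(t(t(r, q), q)) = 1 + max(1, 0) = 2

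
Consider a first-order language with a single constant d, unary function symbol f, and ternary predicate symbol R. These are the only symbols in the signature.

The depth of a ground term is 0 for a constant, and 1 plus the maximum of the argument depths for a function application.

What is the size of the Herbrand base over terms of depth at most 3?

First count ground terms of depth ≤ 3.
If N_k denotes the number of depth-≤k ground terms, the 1 constant gives N_0 = 1, and each function symbol of arity r contributes N_{k-1}^r new terms at level k: N_k = 1 + N_{k-1}.
N_0 = 1
N_1 = 1 + 1 = 2
N_2 = 1 + 2 = 3
N_3 = 1 + 3 = 4
So |H| = 4.
Each predicate of arity r yields |H|^r ground atoms (one per choice of an r-tuple from H):
  R: 4^3 = 64
Total ground atoms: 64.

64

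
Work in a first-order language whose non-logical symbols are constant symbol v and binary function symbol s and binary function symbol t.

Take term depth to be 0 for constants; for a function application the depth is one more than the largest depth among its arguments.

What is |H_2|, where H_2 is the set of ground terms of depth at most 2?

If N_k denotes the number of depth-≤k ground terms, the 1 constant gives N_0 = 1, and each function symbol of arity r contributes N_{k-1}^r new terms at level k: N_k = 1 + N_{k-1}^2 + N_{k-1}^2.
N_0 = 1
N_1 = 1 + 1^2 + 1^2 = 3
N_2 = 1 + 3^2 + 3^2 = 19

19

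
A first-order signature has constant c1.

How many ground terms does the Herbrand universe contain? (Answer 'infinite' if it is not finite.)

1

There are no function symbols, so the only ground term is the single constant.
The Herbrand universe is {c1}, finite with 1 element.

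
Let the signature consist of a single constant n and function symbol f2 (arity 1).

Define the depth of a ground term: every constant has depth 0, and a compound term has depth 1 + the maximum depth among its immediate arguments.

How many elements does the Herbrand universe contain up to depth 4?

Let N_k = |{terms of depth ≤ k}|. Then N_0 = 1 and N_k = 1 + N_{k-1} for k ≥ 1 (one summand per function symbol, arity giving the exponent).
N_0 = 1
N_1 = 1 + 1 = 2
N_2 = 1 + 2 = 3
N_3 = 1 + 3 = 4
N_4 = 1 + 4 = 5
Explicitly: n, f2(n), f2(f2(n)), f2(f2(f2(n))), f2(f2(f2(f2(n)))).

5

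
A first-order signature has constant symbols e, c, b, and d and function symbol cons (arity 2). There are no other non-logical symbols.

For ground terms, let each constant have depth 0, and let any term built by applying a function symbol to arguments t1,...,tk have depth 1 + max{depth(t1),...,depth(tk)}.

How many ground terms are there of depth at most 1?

20

Let N_k count ground terms of depth at most k. Each non-constant term of depth ≤ k is some function symbol applied to depth-≤(k−1) arguments, giving N_k = 4 + N_{k-1}^2.
N_0 = 4
N_1 = 4 + 4^2 = 20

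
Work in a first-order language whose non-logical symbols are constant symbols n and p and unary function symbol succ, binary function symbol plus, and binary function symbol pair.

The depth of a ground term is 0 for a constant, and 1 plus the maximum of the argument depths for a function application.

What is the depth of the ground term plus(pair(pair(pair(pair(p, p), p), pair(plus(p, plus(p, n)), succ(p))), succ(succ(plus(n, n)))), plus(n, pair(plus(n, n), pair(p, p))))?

depth(pair(p, p)) = 1 + max(0, 0) = 1
depth(pair(pair(p, p), p)) = 1 + max(1, 0) = 2
depth(plus(p, n)) = 1 + max(0, 0) = 1
depth(plus(p, plus(p, n))) = 1 + max(0, 1) = 2
depth(succ(p)) = 1 + depth(p) = 1 + 0 = 1
depth(pair(plus(p, plus(p, n)), succ(p))) = 1 + max(2, 1) = 3
depth(pair(pair(pair(p, p), p), pair(plus(p, plus(p, n)), succ(p)))) = 1 + max(2, 3) = 4
depth(plus(n, n)) = 1 + max(0, 0) = 1
depth(succ(plus(n, n))) = 1 + depth(plus(n, n)) = 1 + 1 = 2
depth(succ(succ(plus(n, n)))) = 1 + depth(succ(plus(n, n))) = 1 + 2 = 3
depth(pair(pair(pair(pair(p, p), p), pair(plus(p, plus(p, n)), succ(p))), succ(succ(plus(n, n))))) = 1 + max(4, 3) = 5
depth(pair(plus(n, n), pair(p, p))) = 1 + max(1, 1) = 2
depth(plus(n, pair(plus(n, n), pair(p, p)))) = 1 + max(0, 2) = 3
depth(plus(pair(pair(pair(pair(p, p), p), pair(plus(p, plus(p, n)), succ(p))), succ(succ(plus(n, n)))), plus(n, pair(plus(n, n), pair(p, p))))) = 1 + max(5, 3) = 6

6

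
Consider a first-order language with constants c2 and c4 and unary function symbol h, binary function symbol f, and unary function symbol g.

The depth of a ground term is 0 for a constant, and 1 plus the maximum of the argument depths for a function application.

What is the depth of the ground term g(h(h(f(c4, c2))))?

depth(f(c4, c2)) = 1 + max(0, 0) = 1
depth(h(f(c4, c2))) = 1 + depth(f(c4, c2)) = 1 + 1 = 2
depth(h(h(f(c4, c2)))) = 1 + depth(h(f(c4, c2))) = 1 + 2 = 3
depth(g(h(h(f(c4, c2))))) = 1 + depth(h(h(f(c4, c2)))) = 1 + 3 = 4

4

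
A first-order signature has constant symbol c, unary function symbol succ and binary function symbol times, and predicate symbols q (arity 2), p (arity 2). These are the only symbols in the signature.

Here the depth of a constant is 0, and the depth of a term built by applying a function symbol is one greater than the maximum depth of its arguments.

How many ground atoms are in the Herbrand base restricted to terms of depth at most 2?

First count ground terms of depth ≤ 2.
If N_k denotes the number of depth-≤k ground terms, the 1 constant gives N_0 = 1, and each function symbol of arity r contributes N_{k-1}^r new terms at level k: N_k = 1 + N_{k-1} + N_{k-1}^2.
N_0 = 1
N_1 = 1 + 1 + 1^2 = 3
N_2 = 1 + 3 + 3^2 = 13
So |H| = 13.
For each predicate symbol, the number of ground atoms is |H| raised to its arity; summing:
  q: 13^2 = 169;  p: 13^2 = 169
Total ground atoms: 169 + 169 = 338.

338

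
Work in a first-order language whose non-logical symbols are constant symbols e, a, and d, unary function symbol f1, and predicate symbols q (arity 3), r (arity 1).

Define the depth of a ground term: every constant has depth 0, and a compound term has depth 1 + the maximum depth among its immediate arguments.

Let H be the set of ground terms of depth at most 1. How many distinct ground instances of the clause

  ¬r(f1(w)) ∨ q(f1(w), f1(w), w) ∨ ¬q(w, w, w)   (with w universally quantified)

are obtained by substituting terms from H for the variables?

6

Ground terms of depth ≤ 1:
  Write N_k for the number of ground terms of depth ≤ k. A term of depth ≤ k is either a constant or a function symbol applied to arguments of depth ≤ k−1, so N_k = 3 + N_{k-1}.
  N_0 = 3
  N_1 = 3 + 3 = 6
  Explicitly: e, a, d, f1(e), f1(a), f1(d).
So there are 6 ground terms available for substitution.
The variable w ranges independently over the available ground terms, and distinct assignments produce distinct instances.
Number of ground instances = 6.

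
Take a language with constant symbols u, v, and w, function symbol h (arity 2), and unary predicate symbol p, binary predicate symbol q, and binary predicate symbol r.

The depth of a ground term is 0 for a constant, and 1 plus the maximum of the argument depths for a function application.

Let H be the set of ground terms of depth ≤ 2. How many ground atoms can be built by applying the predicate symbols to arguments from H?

First count ground terms of depth ≤ 2.
Count level by level. With function symbols h/2, the terms of depth ≤ k are the 3 constants together with each function applied to depth-≤(k−1) tuples, so N_k = 3 + N_{k-1}^2.
N_0 = 3
N_1 = 3 + 3^2 = 12
N_2 = 3 + 12^2 = 147
So |H| = 147.
Each predicate of arity r yields |H|^r ground atoms (one per choice of an r-tuple from H):
  p: 147;  q: 147^2 = 21609;  r: 147^2 = 21609
Total ground atoms: 147 + 21609 + 21609 = 43365.

43365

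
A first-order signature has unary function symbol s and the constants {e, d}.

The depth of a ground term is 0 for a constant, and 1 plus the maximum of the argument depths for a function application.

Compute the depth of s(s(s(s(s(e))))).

5

depth(s(e)) = 1 + depth(e) = 1 + 0 = 1
depth(s(s(e))) = 1 + depth(s(e)) = 1 + 1 = 2
depth(s(s(s(e)))) = 1 + depth(s(s(e))) = 1 + 2 = 3
depth(s(s(s(s(e))))) = 1 + depth(s(s(s(e)))) = 1 + 3 = 4
depth(s(s(s(s(s(e)))))) = 1 + depth(s(s(s(s(e))))) = 1 + 4 = 5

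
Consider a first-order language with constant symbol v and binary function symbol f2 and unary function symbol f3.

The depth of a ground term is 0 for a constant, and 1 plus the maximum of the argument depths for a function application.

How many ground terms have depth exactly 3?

Let N_k count ground terms of depth at most k. Each non-constant term of depth ≤ k is some function symbol applied to depth-≤(k−1) arguments, giving N_k = 1 + N_{k-1}^2 + N_{k-1}.
N_0 = 1
N_1 = 1 + 1^2 + 1 = 3
N_2 = 1 + 3^2 + 3 = 13
N_3 = 1 + 13^2 + 13 = 183
Terms of depth exactly 3: N_3 − N_2 = 183 − 13 = 170.

170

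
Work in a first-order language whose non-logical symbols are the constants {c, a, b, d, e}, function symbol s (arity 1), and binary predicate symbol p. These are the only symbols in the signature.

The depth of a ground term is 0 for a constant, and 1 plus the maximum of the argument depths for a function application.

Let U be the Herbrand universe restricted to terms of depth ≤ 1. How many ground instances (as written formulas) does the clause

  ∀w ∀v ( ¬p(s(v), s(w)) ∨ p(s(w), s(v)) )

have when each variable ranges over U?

Ground terms of depth ≤ 1:
  Let N_k = |{terms of depth ≤ k}|. Then N_0 = 5 and N_k = 5 + N_{k-1} for k ≥ 1 (one summand per function symbol, arity giving the exponent).
  N_0 = 5
  N_1 = 5 + 5 = 10
  Explicitly: c, a, b, d, e, s(c), s(a), s(b), s(d), s(e).
So there are 10 ground terms available for substitution.
The body mentions every one of the 2 quantified variables; since ground terms form a free algebra, no two substitutions collapse to the same formula.
Number of ground instances = 10^2 = 100.

100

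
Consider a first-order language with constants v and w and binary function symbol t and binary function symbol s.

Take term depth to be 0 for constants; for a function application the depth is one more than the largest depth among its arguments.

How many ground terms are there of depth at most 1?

Let N_k = |{terms of depth ≤ k}|. Then N_0 = 2 and N_k = 2 + N_{k-1}^2 + N_{k-1}^2 for k ≥ 1 (one summand per function symbol, arity giving the exponent).
N_0 = 2
N_1 = 2 + 2^2 + 2^2 = 10

10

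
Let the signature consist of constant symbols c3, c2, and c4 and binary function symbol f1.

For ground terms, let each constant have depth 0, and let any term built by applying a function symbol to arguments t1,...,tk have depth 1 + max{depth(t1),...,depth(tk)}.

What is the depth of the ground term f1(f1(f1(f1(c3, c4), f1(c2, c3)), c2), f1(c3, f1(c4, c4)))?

depth(f1(c3, c4)) = 1 + max(0, 0) = 1
depth(f1(c2, c3)) = 1 + max(0, 0) = 1
depth(f1(f1(c3, c4), f1(c2, c3))) = 1 + max(1, 1) = 2
depth(f1(f1(f1(c3, c4), f1(c2, c3)), c2)) = 1 + max(2, 0) = 3
depth(f1(c4, c4)) = 1 + max(0, 0) = 1
depth(f1(c3, f1(c4, c4))) = 1 + max(0, 1) = 2
depth(f1(f1(f1(f1(c3, c4), f1(c2, c3)), c2), f1(c3, f1(c4, c4)))) = 1 + max(3, 2) = 4

4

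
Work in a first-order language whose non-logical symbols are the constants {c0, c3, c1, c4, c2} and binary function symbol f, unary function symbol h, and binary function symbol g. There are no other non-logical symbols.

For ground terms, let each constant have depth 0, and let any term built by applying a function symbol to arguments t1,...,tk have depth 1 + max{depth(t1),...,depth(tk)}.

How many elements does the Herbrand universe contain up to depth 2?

Write N_k for the number of ground terms of depth ≤ k. A term of depth ≤ k is either a constant or a function symbol applied to arguments of depth ≤ k−1, so N_k = 5 + N_{k-1}^2 + N_{k-1} + N_{k-1}^2.
N_0 = 5
N_1 = 5 + 5^2 + 5 + 5^2 = 60
N_2 = 5 + 60^2 + 60 + 60^2 = 7265

7265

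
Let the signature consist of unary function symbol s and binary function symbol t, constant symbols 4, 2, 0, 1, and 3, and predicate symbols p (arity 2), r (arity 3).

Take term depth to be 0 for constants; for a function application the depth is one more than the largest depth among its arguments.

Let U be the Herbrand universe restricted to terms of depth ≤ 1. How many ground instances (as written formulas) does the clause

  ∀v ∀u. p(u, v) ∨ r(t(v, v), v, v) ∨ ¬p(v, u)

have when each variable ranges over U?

1225

Ground terms of depth ≤ 1:
  Let N_k = |{terms of depth ≤ k}|. Then N_0 = 5 and N_k = 5 + N_{k-1} + N_{k-1}^2 for k ≥ 1 (one summand per function symbol, arity giving the exponent).
  N_0 = 5
  N_1 = 5 + 5 + 5^2 = 35
So there are 35 ground terms available for substitution.
The body mentions every one of the 2 quantified variables; since ground terms form a free algebra, no two substitutions collapse to the same formula.
Number of ground instances = 35^2 = 1225.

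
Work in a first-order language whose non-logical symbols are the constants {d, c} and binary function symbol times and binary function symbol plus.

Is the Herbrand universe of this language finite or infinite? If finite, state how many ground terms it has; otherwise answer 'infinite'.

The signature has at least one function symbol (times, arity 2) and at least one constant (d).
Iterating times gives infinitely many distinct ground terms: d, times(d, d), times(times(d, d), times(d, d)), ...
So the Herbrand universe is infinite.

infinite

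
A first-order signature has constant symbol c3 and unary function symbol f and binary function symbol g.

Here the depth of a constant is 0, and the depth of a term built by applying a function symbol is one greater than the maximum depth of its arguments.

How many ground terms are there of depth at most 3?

Write N_k for the number of ground terms of depth ≤ k. A term of depth ≤ k is either a constant or a function symbol applied to arguments of depth ≤ k−1, so N_k = 1 + N_{k-1} + N_{k-1}^2.
N_0 = 1
N_1 = 1 + 1 + 1^2 = 3
N_2 = 1 + 3 + 3^2 = 13
N_3 = 1 + 13 + 13^2 = 183

183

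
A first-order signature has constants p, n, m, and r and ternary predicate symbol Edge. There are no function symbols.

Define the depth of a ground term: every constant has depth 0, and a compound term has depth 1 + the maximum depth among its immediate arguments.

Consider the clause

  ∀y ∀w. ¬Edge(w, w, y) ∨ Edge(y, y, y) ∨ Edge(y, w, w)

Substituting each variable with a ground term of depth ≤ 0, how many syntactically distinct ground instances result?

16

Ground terms of depth ≤ 0:
  With no function symbols every ground term is a constant, so there are exactly 4 ground terms at every depth bound.
  N_0 = 4
So there are 4 ground terms available for substitution.
There are 2 variables to instantiate (y, w), each occurring in at least one literal, so different choices give different ground instances.
Number of ground instances = 4^2 = 16.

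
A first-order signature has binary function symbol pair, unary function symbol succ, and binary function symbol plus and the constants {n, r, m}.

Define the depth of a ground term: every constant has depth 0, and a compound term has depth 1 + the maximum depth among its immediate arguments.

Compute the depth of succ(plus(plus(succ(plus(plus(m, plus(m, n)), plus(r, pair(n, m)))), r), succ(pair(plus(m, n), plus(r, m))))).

7

depth(plus(m, n)) = 1 + max(0, 0) = 1
depth(plus(m, plus(m, n))) = 1 + max(0, 1) = 2
depth(pair(n, m)) = 1 + max(0, 0) = 1
depth(plus(r, pair(n, m))) = 1 + max(0, 1) = 2
depth(plus(plus(m, plus(m, n)), plus(r, pair(n, m)))) = 1 + max(2, 2) = 3
depth(succ(plus(plus(m, plus(m, n)), plus(r, pair(n, m))))) = 1 + depth(plus(plus(m, plus(m, n)), plus(r, pair(n, m)))) = 1 + 3 = 4
depth(plus(succ(plus(plus(m, plus(m, n)), plus(r, pair(n, m)))), r)) = 1 + max(4, 0) = 5
depth(plus(r, m)) = 1 + max(0, 0) = 1
depth(pair(plus(m, n), plus(r, m))) = 1 + max(1, 1) = 2
depth(succ(pair(plus(m, n), plus(r, m)))) = 1 + depth(pair(plus(m, n), plus(r, m))) = 1 + 2 = 3
depth(plus(plus(succ(plus(plus(m, plus(m, n)), plus(r, pair(n, m)))), r), succ(pair(plus(m, n), plus(r, m))))) = 1 + max(5, 3) = 6
depth(succ(plus(plus(succ(plus(plus(m, plus(m, n)), plus(r, pair(n, m)))), r), succ(pair(plus(m, n), plus(r, m)))))) = 1 + depth(plus(plus(succ(plus(plus(m, plus(m, n)), plus(r, pair(n, m)))), r), succ(pair(plus(m, n), plus(r, m))))) = 1 + 6 = 7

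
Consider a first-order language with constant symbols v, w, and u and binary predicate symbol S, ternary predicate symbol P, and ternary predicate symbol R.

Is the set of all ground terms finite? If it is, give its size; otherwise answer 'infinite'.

There are no function symbols, so every ground term is one of the 3 constants.
The Herbrand universe is {v, w, u}, which is finite with 3 elements.

3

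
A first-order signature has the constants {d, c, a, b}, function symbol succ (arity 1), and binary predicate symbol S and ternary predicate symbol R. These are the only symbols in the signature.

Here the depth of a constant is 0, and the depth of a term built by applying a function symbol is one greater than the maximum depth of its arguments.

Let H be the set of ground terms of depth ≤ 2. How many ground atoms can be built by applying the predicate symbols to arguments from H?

1872

First count ground terms of depth ≤ 2.
If N_k denotes the number of depth-≤k ground terms, the 4 constants give N_0 = 4, and each function symbol of arity r contributes N_{k-1}^r new terms at level k: N_k = 4 + N_{k-1}.
N_0 = 4
N_1 = 4 + 4 = 8
N_2 = 4 + 8 = 12
Explicitly: d, c, a, b, succ(d), succ(c), succ(a), succ(b), succ(succ(d)), succ(succ(c)), succ(succ(a)), succ(succ(b)).
So |H| = 12.
For each predicate symbol, the number of ground atoms is |H| raised to its arity; summing:
  S: 12^2 = 144;  R: 12^3 = 1728
Total ground atoms: 144 + 1728 = 1872.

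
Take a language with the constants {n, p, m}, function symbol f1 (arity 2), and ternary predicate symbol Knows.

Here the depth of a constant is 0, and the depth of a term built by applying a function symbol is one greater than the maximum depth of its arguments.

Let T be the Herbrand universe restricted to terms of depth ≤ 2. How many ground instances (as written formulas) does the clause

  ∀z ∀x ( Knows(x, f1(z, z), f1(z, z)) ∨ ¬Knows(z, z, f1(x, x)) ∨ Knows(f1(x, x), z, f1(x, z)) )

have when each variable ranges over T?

21609

Ground terms of depth ≤ 2:
  If N_k denotes the number of depth-≤k ground terms, the 3 constants give N_0 = 3, and each function symbol of arity r contributes N_{k-1}^r new terms at level k: N_k = 3 + N_{k-1}^2.
  N_0 = 3
  N_1 = 3 + 3^2 = 12
  N_2 = 3 + 12^2 = 147
So there are 147 ground terms available for substitution.
There are 2 variables to instantiate (z, x), each occurring in at least one literal, so different choices give different ground instances.
Number of ground instances = 147^2 = 21609.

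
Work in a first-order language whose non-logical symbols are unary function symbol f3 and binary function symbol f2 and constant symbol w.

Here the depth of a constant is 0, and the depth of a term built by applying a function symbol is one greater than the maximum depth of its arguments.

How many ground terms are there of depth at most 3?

Let N_k count ground terms of depth at most k. Each non-constant term of depth ≤ k is some function symbol applied to depth-≤(k−1) arguments, giving N_k = 1 + N_{k-1} + N_{k-1}^2.
N_0 = 1
N_1 = 1 + 1 + 1^2 = 3
N_2 = 1 + 3 + 3^2 = 13
N_3 = 1 + 13 + 13^2 = 183

183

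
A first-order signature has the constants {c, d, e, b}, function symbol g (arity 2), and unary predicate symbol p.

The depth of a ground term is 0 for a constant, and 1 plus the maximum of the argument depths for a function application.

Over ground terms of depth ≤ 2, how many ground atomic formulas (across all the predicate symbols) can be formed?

404

First count ground terms of depth ≤ 2.
Let N_k = |{terms of depth ≤ k}|. Then N_0 = 4 and N_k = 4 + N_{k-1}^2 for k ≥ 1 (one summand per function symbol, arity giving the exponent).
N_0 = 4
N_1 = 4 + 4^2 = 20
N_2 = 4 + 20^2 = 404
So |H| = 404.
For each predicate symbol, the number of ground atoms is |H| raised to its arity; summing:
  p: 404
Total ground atoms: 404.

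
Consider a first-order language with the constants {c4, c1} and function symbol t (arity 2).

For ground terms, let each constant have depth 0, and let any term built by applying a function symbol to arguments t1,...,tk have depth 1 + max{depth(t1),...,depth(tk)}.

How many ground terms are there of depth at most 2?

Let N_k count ground terms of depth at most k. Each non-constant term of depth ≤ k is some function symbol applied to depth-≤(k−1) arguments, giving N_k = 2 + N_{k-1}^2.
N_0 = 2
N_1 = 2 + 2^2 = 6
N_2 = 2 + 6^2 = 38

38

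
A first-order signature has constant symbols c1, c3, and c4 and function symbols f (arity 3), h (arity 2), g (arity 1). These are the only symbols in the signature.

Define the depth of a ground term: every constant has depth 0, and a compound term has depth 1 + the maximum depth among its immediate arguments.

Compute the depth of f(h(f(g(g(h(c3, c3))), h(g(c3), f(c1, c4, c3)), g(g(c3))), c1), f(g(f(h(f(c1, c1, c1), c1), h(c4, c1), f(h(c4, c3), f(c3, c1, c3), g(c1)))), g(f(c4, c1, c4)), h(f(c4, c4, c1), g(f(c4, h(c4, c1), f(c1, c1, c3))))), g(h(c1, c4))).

depth(h(c3, c3)) = 1 + max(0, 0) = 1
depth(g(h(c3, c3))) = 1 + depth(h(c3, c3)) = 1 + 1 = 2
depth(g(g(h(c3, c3)))) = 1 + depth(g(h(c3, c3))) = 1 + 2 = 3
depth(g(c3)) = 1 + depth(c3) = 1 + 0 = 1
depth(f(c1, c4, c3)) = 1 + max(0, 0, 0) = 1
depth(h(g(c3), f(c1, c4, c3))) = 1 + max(1, 1) = 2
depth(g(g(c3))) = 1 + depth(g(c3)) = 1 + 1 = 2
depth(f(g(g(h(c3, c3))), h(g(c3), f(c1, c4, c3)), g(g(c3)))) = 1 + max(3, 2, 2) = 4
depth(h(f(g(g(h(c3, c3))), h(g(c3), f(c1, c4, c3)), g(g(c3))), c1)) = 1 + max(4, 0) = 5
depth(f(c1, c1, c1)) = 1 + max(0, 0, 0) = 1
depth(h(f(c1, c1, c1), c1)) = 1 + max(1, 0) = 2
depth(h(c4, c1)) = 1 + max(0, 0) = 1
depth(h(c4, c3)) = 1 + max(0, 0) = 1
depth(f(c3, c1, c3)) = 1 + max(0, 0, 0) = 1
depth(g(c1)) = 1 + depth(c1) = 1 + 0 = 1
depth(f(h(c4, c3), f(c3, c1, c3), g(c1))) = 1 + max(1, 1, 1) = 2
depth(f(h(f(c1, c1, c1), c1), h(c4, c1), f(h(c4, c3), f(c3, c1, c3), g(c1)))) = 1 + max(2, 1, 2) = 3
depth(g(f(h(f(c1, c1, c1), c1), h(c4, c1), f(h(c4, c3), f(c3, c1, c3), g(c1))))) = 1 + depth(f(h(f(c1, c1, c1), c1), h(c4, c1), f(h(c4, c3), f(c3, c1, c3), g(c1)))) = 1 + 3 = 4
depth(f(c4, c1, c4)) = 1 + max(0, 0, 0) = 1
depth(g(f(c4, c1, c4))) = 1 + depth(f(c4, c1, c4)) = 1 + 1 = 2
depth(f(c4, c4, c1)) = 1 + max(0, 0, 0) = 1
depth(f(c1, c1, c3)) = 1 + max(0, 0, 0) = 1
depth(f(c4, h(c4, c1), f(c1, c1, c3))) = 1 + max(0, 1, 1) = 2
depth(g(f(c4, h(c4, c1), f(c1, c1, c3)))) = 1 + depth(f(c4, h(c4, c1), f(c1, c1, c3))) = 1 + 2 = 3
depth(h(f(c4, c4, c1), g(f(c4, h(c4, c1), f(c1, c1, c3))))) = 1 + max(1, 3) = 4
depth(f(g(f(h(f(c1, c1, c1), c1), h(c4, c1), f(h(c4, c3), f(c3, c1, c3), g(c1)))), g(f(c4, c1, c4)), h(f(c4, c4, c1), g(f(c4, h(c4, c1), f(c1, c1, c3)))))) = 1 + max(4, 2, 4) = 5
depth(h(c1, c4)) = 1 + max(0, 0) = 1
depth(g(h(c1, c4))) = 1 + depth(h(c1, c4)) = 1 + 1 = 2
depth(f(h(f(g(g(h(c3, c3))), h(g(c3), f(c1, c4, c3)), g(g(c3))), c1), f(g(f(h(f(c1, c1, c1), c1), h(c4, c1), f(h(c4, c3), f(c3, c1, c3), g(c1)))), g(f(c4, c1, c4)), h(f(c4, c4, c1), g(f(c4, h(c4, c1), f(c1, c1, c3))))), g(h(c1, c4)))) = 1 + max(5, 5, 2) = 6

6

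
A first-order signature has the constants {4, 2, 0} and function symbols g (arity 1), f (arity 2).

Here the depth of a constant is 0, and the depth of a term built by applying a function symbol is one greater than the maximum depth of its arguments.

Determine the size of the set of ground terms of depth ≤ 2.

243

Count level by level. With function symbols g/1, f/2, the terms of depth ≤ k are the 3 constants together with each function applied to depth-≤(k−1) tuples, so N_k = 3 + N_{k-1} + N_{k-1}^2.
N_0 = 3
N_1 = 3 + 3 + 3^2 = 15
N_2 = 3 + 15 + 15^2 = 243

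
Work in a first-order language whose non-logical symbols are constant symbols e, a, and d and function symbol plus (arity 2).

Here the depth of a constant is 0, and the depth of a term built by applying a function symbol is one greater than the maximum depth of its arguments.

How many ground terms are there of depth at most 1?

12

Write N_k for the number of ground terms of depth ≤ k. A term of depth ≤ k is either a constant or a function symbol applied to arguments of depth ≤ k−1, so N_k = 3 + N_{k-1}^2.
N_0 = 3
N_1 = 3 + 3^2 = 12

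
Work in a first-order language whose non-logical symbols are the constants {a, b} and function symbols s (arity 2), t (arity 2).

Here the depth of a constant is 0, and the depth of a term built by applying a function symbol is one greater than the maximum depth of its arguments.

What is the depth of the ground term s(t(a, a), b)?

2

depth(t(a, a)) = 1 + max(0, 0) = 1
depth(s(t(a, a), b)) = 1 + max(1, 0) = 2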